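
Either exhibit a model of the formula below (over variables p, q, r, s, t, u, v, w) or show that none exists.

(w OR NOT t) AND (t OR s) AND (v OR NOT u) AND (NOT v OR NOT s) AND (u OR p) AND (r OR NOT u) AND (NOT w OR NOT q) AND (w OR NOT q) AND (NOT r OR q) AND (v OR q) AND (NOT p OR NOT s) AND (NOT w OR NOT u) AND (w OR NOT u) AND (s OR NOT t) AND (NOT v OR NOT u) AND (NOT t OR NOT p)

Try w = true.
Unit clause (NOT q) forces q = false.
Unit clause (NOT r) forces r = false.
Unit clause (NOT u) forces u = false.
Unit clause (p) forces p = true.
Unit clause (v) forces v = true.
Unit clause (NOT s) forces s = false.
Unit clause (t) forces t = true.
Now (NOT t) is unsatisfied and unit — conflict.
That branch fails; take w = false instead.
Unit clause (NOT t) forces t = false.
Unit clause (s) forces s = true.
Unit clause (NOT v) forces v = false.
Unit clause (NOT u) forces u = false.
Unit clause (p) forces p = true.
Now (NOT p) is unsatisfied and unit — conflict.
Neither w = true nor w = false works.

UNSATISFIABLE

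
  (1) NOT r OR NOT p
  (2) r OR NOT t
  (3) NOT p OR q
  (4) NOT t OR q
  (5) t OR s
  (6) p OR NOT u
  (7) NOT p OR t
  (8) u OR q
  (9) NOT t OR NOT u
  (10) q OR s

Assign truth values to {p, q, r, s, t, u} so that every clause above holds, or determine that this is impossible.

p=false; q=true; r=true; s=false; t=true; u=false

Case r = true:
(NOT p) alone gives p = false.
(NOT u) alone gives u = false.
(q) alone gives q = true.
Case t = true:
All clauses hold; s can take either value.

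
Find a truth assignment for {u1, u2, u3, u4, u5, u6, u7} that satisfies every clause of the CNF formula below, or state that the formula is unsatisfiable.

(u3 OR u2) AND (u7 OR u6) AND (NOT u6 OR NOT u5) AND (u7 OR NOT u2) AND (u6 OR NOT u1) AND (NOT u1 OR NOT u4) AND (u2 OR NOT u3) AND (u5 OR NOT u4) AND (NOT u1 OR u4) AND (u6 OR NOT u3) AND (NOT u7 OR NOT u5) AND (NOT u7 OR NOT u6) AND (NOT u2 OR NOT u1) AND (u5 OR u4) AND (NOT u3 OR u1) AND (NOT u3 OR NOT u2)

Case u3 = true:
Unit clause (u2) forces u2 = true.
That conflicts with the unit clause (NOT u2).
Undo u3 and try u3 = false.
Unit clause (u2) forces u2 = true.
Unit clause (u7) forces u7 = true.
Unit clause (NOT u5) forces u5 = false.
Unit clause (NOT u4) forces u4 = false.
That conflicts with the unit clause (u4).
Both values of u3 lead to a conflict.

UNSATISFIABLE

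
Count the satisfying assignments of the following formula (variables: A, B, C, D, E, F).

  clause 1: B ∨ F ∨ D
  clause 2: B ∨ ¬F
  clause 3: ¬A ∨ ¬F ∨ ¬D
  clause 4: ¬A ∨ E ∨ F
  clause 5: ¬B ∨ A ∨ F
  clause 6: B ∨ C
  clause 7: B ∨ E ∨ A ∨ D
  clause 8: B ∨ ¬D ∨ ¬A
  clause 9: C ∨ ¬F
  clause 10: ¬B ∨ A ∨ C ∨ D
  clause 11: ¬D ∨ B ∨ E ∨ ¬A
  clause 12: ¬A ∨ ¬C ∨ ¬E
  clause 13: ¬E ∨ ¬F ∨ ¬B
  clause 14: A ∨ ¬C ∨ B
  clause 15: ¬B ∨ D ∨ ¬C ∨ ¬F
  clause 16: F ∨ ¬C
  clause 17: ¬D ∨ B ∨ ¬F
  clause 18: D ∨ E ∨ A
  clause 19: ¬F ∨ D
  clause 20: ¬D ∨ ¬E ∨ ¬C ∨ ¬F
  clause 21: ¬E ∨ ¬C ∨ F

3

There are 2^6 = 64 truth assignments over (A, B, C, D, E, F).
Split on D. With D = True, the clauses containing D are satisfied and ¬D drops from the rest; 2 of the 2^5 = 32 assignments to the other variables satisfy what remains.
With D = False, by the same count on the reduced clause set, 1 assignment works.
Total: 2 + 1 = 3.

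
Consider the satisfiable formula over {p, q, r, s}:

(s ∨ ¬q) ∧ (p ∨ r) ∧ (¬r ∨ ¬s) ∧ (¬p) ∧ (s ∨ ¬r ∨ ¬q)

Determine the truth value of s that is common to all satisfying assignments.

False

Suppose s = True.
(¬r) alone gives r = False.
(p) alone gives p = True.
But (¬p) is also a unit clause — contradiction.
So every satisfying assignment has s = False.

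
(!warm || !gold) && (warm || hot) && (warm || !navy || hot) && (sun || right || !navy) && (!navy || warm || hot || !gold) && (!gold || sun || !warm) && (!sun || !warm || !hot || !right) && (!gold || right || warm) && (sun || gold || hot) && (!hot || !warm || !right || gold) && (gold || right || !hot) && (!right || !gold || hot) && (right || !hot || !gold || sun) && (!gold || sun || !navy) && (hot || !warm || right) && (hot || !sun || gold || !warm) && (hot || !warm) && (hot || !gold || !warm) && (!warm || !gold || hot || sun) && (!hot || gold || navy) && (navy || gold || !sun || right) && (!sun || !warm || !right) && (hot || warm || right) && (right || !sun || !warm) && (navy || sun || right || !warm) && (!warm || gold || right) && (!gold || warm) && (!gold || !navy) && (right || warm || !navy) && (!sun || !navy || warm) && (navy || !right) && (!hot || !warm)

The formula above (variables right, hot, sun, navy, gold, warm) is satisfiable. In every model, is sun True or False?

False

Suppose sun = true.
Suppose warm = false.
Unit clause (hot) forces hot = true.
Unit clause (!gold) forces gold = false.
Unit clause (right) forces right = true.
Unit clause (navy) forces navy = true.
Now (!navy) is unsatisfied and unit — conflict.
Undo warm and try warm = true.
Unit clause (!gold) forces gold = false.
Unit clause (hot) forces hot = true.
Now (!hot) is unsatisfied and unit — conflict.
Neither warm = true nor warm = false works.
So every satisfying assignment has sun = False.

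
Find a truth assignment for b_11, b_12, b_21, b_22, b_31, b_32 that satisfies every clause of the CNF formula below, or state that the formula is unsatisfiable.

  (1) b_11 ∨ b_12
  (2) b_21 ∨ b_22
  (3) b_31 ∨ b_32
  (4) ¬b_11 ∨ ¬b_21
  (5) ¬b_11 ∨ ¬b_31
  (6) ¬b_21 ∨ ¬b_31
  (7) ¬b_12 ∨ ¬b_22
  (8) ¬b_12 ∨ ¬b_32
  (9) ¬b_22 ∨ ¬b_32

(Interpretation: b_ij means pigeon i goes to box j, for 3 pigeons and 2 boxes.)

UNSATISFIABLE

Suppose b_11 = True.
Unit clause (¬b_21) forces b_21 = False.
Unit clause (b_22) forces b_22 = True.
Unit clause (¬b_31) forces b_31 = False.
Unit clause (b_32) forces b_32 = True.
That conflicts with the unit clause (¬b_32).
Backtrack on b_11: now try b_11 = False.
Unit clause (b_12) forces b_12 = True.
Unit clause (¬b_22) forces b_22 = False.
Unit clause (b_21) forces b_21 = True.
Unit clause (¬b_31) forces b_31 = False.
Unit clause (b_32) forces b_32 = True.
That conflicts with the unit clause (¬b_32).
Either choice for b_11 ends in contradiction.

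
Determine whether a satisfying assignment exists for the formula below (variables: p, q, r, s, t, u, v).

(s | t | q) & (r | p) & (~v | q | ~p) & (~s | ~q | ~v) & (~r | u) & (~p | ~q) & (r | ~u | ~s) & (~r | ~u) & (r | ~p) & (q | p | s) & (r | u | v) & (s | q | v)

Case r = 1:
(u) alone gives u = 1.
Now (~u) is unsatisfied and unit — conflict.
Backtrack on r: now try r = 0.
(p) alone gives p = 1.
Now (~p) is unsatisfied and unit — conflict.
Either choice for r ends in contradiction.
No assignment satisfies every clause.

No, unsatisfiable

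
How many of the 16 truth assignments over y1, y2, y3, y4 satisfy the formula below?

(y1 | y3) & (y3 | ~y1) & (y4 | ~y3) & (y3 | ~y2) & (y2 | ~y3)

2

There are 2^4 = 16 truth assignments over (y1, y2, y3, y4).
Split on y1. With y1 = 1, the clauses containing y1 are satisfied and ~y1 drops from the rest; 1 of the 2^3 = 8 assignments to the other variables satisfy what remains.
With y1 = 0, by the same count on the reduced clause set, 1 assignment works.
(One model: y1=F, y2=T, y3=T, y4=T.)
Total: 1 + 1 = 2.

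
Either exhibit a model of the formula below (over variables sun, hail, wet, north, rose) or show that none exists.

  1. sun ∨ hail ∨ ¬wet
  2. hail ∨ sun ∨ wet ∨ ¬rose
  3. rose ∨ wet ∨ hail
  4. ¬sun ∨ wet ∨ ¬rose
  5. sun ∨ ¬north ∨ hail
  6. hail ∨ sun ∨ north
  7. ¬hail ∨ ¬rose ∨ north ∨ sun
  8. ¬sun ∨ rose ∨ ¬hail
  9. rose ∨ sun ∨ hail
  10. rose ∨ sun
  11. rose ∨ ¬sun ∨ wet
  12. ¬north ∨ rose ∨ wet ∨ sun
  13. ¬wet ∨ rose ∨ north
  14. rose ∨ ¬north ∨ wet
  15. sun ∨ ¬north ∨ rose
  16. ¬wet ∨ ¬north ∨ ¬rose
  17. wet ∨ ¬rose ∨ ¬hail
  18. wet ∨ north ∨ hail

Suppose rose = True.
Suppose sun = True.
Unit clause (wet) forces wet = True.
Unit clause (¬north) forces north = False.
No clause remains; hail is free.

sun ↦ True,  hail ↦ False,  wet ↦ True,  north ↦ False,  rose ↦ True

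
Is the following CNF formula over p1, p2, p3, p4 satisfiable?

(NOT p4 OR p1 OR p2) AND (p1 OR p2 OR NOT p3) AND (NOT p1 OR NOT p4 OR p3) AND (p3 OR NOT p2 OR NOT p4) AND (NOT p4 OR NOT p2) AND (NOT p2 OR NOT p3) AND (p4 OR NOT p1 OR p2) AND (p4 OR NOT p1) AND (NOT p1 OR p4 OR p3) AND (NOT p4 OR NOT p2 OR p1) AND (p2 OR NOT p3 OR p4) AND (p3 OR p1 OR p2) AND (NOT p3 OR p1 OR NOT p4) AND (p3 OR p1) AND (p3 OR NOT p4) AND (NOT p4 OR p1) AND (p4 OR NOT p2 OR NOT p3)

Suppose p4 = true.
Unit clause (NOT p2) forces p2 = false.
Unit clause (p1) forces p1 = true.
Unit clause (p3) forces p3 = true.
This assignment satisfies each clause.
A satisfying assignment: p1: true,  p2: false,  p3: true,  p4: true.

Yes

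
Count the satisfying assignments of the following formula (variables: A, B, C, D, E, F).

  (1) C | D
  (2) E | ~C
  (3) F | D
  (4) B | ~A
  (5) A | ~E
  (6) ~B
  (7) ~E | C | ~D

There are 2^6 = 64 truth assignments over (A, B, C, D, E, F).
Split on C. With C = 1, the clauses containing C are satisfied and ~C drops from the rest; 0 of the 2^5 = 32 assignments to the other variables satisfy what remains.
With C = 0, by the same count on the reduced clause set, 2 assignments work.
(One model: A=F, B=F, C=F, D=T, E=F, F=F.)
Total: 0 + 2 = 2.

2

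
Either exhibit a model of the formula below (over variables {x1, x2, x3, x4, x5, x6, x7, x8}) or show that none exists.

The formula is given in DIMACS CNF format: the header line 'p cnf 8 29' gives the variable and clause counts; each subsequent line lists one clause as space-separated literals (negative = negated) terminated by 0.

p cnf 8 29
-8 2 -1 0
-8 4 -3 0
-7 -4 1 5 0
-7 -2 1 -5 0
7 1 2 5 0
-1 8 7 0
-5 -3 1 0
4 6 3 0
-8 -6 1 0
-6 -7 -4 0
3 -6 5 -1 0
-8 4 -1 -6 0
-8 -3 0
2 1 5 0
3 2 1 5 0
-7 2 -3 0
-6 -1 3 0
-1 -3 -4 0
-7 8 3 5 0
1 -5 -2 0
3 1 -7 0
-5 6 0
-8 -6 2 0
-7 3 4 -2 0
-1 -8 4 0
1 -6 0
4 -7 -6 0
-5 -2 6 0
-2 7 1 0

Suppose x8 = True.
Unit clause (¬x3) forces x3 = False.
Suppose x2 = True.
Suppose x4 = True.
Suppose x6 = False.
Unit clause (¬x5) forces x5 = False.
Suppose x7 = True.
Unit clause (x1) forces x1 = True.
All clauses are satisfied.

x1: True,  x2: True,  x3: False,  x4: True,  x5: False,  x6: False,  x7: True,  x8: True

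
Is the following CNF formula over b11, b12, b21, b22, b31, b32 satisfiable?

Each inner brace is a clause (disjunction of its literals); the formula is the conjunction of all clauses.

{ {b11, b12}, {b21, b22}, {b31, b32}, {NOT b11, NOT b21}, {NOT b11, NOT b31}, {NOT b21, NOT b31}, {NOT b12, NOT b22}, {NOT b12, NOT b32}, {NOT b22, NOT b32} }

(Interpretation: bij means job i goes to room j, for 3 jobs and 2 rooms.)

No, unsatisfiable

Branch on b11: set b11 = true.
(NOT b21) alone gives b21 = false.
(b22) alone gives b22 = true.
(NOT b31) alone gives b31 = false.
(b32) alone gives b32 = true.
Now (NOT b32) is unsatisfied and unit — conflict.
Undo b11 and try b11 = false.
(b12) alone gives b12 = true.
(NOT b22) alone gives b22 = false.
(b21) alone gives b21 = true.
(NOT b31) alone gives b31 = false.
(b32) alone gives b32 = true.
Now (NOT b32) is unsatisfied and unit — conflict.
Either choice for b11 ends in contradiction.
No assignment satisfies every clause.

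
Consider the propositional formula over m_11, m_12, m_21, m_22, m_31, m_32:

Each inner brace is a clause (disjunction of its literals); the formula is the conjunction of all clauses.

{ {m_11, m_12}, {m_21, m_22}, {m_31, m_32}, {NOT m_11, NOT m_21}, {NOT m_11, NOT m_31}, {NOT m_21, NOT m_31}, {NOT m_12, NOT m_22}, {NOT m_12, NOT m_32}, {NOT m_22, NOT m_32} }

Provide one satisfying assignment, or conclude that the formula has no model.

Branch on m_11: set m_11 = true.
(NOT m_21) alone gives m_21 = false.
(m_22) alone gives m_22 = true.
(NOT m_31) alone gives m_31 = false.
(m_32) alone gives m_32 = true.
That conflicts with the unit clause (NOT m_32).
So m_11 must be the other value — set m_11 = false.
(m_12) alone gives m_12 = true.
(NOT m_22) alone gives m_22 = false.
(m_21) alone gives m_21 = true.
(NOT m_31) alone gives m_31 = false.
(m_32) alone gives m_32 = true.
That conflicts with the unit clause (NOT m_32).
Either choice for m_11 ends in contradiction.

UNSATISFIABLE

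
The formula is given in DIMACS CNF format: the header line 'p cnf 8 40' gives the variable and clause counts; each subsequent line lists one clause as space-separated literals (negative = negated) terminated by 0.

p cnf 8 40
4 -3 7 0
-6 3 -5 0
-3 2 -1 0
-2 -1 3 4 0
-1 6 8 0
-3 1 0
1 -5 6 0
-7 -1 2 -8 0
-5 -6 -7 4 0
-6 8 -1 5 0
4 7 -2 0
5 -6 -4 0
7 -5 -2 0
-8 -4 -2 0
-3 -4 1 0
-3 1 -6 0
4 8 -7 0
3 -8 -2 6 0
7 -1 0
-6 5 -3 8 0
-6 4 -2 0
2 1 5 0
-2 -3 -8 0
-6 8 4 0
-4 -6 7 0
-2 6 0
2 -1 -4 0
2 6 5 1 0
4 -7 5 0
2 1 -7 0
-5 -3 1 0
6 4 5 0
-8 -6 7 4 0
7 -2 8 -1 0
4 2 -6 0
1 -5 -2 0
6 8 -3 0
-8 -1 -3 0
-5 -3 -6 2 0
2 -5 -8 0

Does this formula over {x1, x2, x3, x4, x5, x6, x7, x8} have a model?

Yes

Branch on x3: set x3 = True.
(x1) alone gives x1 = True.
(x2) alone gives x2 = True.
(x7) alone gives x7 = True.
(¬x8) alone gives x8 = False.
(x6) alone gives x6 = True.
(x5) alone gives x5 = True.
(x4) alone gives x4 = True.
Every clause now holds.
A satisfying assignment: x1: True,  x2: True,  x3: True,  x4: True,  x5: True,  x6: True,  x7: True,  x8: False.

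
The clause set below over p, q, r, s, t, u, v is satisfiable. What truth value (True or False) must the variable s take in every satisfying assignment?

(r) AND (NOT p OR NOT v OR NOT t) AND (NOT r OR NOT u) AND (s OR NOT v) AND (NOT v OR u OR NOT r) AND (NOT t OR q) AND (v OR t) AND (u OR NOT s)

False

Suppose s = true.
The clause (r) is unit, so r = true.
The clause (NOT u) is unit, so u = false.
But (u) is also a unit clause — contradiction.
So every satisfying assignment has s = False.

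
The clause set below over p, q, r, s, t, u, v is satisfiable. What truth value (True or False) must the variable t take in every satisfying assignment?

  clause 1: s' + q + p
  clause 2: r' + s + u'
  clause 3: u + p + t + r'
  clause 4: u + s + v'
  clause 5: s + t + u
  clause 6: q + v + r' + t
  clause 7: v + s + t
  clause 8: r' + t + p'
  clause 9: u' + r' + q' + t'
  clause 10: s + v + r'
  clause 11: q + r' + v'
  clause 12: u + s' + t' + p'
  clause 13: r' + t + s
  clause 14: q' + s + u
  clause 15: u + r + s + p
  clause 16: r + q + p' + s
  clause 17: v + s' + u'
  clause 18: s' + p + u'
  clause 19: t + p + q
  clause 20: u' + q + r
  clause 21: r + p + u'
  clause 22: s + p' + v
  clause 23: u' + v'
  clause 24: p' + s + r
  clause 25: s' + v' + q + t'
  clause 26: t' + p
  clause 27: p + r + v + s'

False

Suppose t = 1.
(p) alone gives p = 1.
Suppose u = 1.
(v') alone gives v = 0.
(s') alone gives s = 0.
That conflicts with the unit clause (s).
Backtrack on u: now try u = 0.
(s') alone gives s = 0.
(v') alone gives v = 0.
That conflicts with the unit clause (v).
Either choice for u ends in contradiction.
So every satisfying assignment has t = False.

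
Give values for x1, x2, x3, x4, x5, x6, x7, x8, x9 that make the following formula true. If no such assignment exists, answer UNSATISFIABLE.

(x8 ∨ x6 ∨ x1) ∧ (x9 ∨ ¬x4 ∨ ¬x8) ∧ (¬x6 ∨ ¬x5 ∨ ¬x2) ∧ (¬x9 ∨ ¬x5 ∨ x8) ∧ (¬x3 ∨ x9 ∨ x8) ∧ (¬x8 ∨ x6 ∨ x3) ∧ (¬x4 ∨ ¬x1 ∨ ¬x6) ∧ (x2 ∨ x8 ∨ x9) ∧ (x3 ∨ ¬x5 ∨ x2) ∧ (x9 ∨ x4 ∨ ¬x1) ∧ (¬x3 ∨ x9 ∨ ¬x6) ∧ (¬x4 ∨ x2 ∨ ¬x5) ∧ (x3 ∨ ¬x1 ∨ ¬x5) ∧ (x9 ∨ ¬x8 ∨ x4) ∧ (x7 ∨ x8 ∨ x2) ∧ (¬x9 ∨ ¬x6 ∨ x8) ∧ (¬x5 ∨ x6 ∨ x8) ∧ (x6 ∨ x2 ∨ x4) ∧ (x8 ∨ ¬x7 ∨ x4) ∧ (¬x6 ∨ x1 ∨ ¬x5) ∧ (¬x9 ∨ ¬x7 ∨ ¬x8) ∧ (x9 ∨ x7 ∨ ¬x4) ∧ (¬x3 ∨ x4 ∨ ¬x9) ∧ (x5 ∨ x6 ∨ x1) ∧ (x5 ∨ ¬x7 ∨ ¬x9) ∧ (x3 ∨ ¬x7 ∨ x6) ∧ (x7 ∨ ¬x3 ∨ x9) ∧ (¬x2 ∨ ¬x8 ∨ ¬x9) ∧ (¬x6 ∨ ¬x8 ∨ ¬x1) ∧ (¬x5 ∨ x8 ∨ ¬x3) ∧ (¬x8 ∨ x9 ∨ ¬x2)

Try x8 = True.
Try x9 = True.
The clause (¬x7) is unit, so x7 = False.
The clause (¬x2) is unit, so x2 = False.
Try x6 = True.
The clause (¬x1) is unit, so x1 = False.
The clause (¬x5) is unit, so x5 = False.
Try x3 = False.
All clauses hold; x4 can take either value.

x1=False, x2=False, x3=False, x4=False, x5=False, x6=True, x7=False, x8=True, x9=True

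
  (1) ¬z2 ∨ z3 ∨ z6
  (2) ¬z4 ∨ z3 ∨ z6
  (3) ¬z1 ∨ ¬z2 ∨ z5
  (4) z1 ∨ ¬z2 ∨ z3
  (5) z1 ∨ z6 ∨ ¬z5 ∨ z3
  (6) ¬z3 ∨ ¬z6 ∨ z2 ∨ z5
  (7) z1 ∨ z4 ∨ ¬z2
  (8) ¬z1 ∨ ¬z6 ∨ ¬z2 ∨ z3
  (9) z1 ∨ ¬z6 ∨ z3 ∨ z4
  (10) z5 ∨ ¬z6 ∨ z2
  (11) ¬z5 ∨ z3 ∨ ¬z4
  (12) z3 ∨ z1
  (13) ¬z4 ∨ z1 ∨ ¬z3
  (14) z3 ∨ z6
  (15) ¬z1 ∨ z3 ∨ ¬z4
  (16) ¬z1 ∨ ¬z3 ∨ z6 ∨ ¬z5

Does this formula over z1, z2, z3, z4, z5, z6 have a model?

Suppose z3 = True.
Suppose z4 = False.
Suppose z1 = False.
Unit clause (¬z2) forces z2 = False.
Suppose z6 = False.
All clauses hold; z5 can take either value.
A satisfying assignment: z1=False,  z2=False,  z3=True,  z4=False,  z5=False,  z6=False.

Satisfiable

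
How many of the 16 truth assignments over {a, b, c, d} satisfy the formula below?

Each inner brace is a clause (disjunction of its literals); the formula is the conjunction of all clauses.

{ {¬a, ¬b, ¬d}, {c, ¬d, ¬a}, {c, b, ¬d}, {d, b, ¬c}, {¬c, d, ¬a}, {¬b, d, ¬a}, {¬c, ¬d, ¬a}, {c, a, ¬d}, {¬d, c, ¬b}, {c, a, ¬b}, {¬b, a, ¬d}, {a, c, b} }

There are 2^4 = 16 truth assignments over (a, b, c, d).
Check each against the 12 clauses (columns in the order a, b, c, d):
  F F F F  ✗ fails (a ∨ c ∨ b)
  F F F T  ✗ fails (c ∨ b ∨ ¬d)
  F F T F  ✗ fails (d ∨ b ∨ ¬c)
  F F T T  ✓ satisfies all
  F T F F  ✗ fails (c ∨ a ∨ ¬b)
  F T F T  ✗ fails (c ∨ a ∨ ¬d)
  F T T F  ✓ satisfies all
  F T T T  ✗ fails (¬b ∨ a ∨ ¬d)
  T F F F  ✓ satisfies all
  T F F T  ✗ fails (c ∨ ¬d ∨ ¬a)
  T F T F  ✗ fails (d ∨ b ∨ ¬c)
  T F T T  ✗ fails (¬c ∨ ¬d ∨ ¬a)
  T T F F  ✗ fails (¬b ∨ d ∨ ¬a)
  T T F T  ✗ fails (¬a ∨ ¬b ∨ ¬d)
  T T T F  ✗ fails (¬c ∨ d ∨ ¬a)
  T T T T  ✗ fails (¬a ∨ ¬b ∨ ¬d)
3 of the 16 rows are models.

3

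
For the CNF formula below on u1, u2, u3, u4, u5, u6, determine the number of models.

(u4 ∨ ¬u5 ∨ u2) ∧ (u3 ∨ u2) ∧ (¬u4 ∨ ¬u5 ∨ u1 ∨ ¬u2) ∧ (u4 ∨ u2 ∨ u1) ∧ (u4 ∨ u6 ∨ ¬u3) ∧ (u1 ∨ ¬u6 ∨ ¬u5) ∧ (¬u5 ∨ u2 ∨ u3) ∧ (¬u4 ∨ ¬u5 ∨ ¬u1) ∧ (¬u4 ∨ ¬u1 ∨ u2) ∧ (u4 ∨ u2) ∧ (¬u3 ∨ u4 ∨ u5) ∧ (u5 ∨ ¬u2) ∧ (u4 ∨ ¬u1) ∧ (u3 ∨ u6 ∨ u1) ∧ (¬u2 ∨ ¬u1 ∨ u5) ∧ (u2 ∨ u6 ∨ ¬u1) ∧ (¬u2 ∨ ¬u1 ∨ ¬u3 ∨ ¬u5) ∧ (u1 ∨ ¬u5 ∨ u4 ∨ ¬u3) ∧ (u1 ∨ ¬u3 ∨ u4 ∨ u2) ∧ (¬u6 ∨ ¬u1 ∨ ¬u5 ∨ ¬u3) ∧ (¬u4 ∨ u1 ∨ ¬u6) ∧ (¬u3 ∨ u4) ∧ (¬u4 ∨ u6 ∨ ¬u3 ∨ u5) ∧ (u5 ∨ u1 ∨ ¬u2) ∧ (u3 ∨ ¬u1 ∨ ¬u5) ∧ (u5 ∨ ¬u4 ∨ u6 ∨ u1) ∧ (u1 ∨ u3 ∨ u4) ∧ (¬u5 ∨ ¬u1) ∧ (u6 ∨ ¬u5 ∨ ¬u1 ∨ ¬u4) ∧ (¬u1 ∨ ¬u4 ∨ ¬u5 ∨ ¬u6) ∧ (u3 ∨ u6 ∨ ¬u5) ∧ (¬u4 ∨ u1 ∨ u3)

There are 2^6 = 64 truth assignments over (u1, u2, u3, u4, u5, u6).
Split on u2. With u2 = True, the clauses containing u2 are satisfied and ¬u2 drops from the rest; 0 of the 2^5 = 32 assignments to the other variables satisfy what remains.
With u2 = False, by the same count on the reduced clause set, 1 assignment works.
(One model: u1=F, u2=F, u3=T, u4=T, u5=T, u6=F.)
Total: 0 + 1 = 1.

1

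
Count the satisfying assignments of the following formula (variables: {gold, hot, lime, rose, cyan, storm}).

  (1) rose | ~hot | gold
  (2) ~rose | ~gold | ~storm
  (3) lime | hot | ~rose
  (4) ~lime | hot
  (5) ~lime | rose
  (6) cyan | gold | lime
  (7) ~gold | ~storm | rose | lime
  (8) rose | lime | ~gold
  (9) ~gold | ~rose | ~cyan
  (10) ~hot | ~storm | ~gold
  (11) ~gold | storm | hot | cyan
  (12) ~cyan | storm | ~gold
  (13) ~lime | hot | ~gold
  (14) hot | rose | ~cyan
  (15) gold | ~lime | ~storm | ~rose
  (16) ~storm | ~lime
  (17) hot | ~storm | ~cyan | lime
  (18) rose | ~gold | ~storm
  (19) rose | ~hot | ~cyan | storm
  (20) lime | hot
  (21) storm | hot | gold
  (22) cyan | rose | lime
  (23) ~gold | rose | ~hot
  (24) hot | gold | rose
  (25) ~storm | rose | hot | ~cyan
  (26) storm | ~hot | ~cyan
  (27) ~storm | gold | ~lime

There are 2^6 = 64 truth assignments over (gold, hot, lime, rose, cyan, storm).
Split on lime. With lime = 1, the clauses containing lime are satisfied and ~lime drops from the rest; 2 of the 2^5 = 32 assignments to the other variables satisfy what remains.
With lime = 0, by the same count on the reduced clause set, 2 assignments work.
(One model: gold=F, hot=T, lime=F, rose=T, cyan=T, storm=T.)
Total: 2 + 2 = 4.

4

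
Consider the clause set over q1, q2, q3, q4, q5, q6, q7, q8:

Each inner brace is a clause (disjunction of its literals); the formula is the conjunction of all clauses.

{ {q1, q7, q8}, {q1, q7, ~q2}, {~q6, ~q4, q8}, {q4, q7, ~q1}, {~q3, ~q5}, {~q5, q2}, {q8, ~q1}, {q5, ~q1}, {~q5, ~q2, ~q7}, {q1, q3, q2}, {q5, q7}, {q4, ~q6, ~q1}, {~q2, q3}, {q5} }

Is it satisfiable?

No

From the singleton clause (q5), q5 = 1.
From the singleton clause (~q3), q3 = 0.
From the singleton clause (q2), q2 = 1.
But (~q2) is also a unit clause — contradiction.
No assignment satisfies every clause.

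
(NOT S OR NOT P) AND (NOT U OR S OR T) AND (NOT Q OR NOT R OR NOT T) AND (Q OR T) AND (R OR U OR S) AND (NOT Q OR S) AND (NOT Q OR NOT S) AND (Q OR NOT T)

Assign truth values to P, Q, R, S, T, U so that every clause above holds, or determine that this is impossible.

UNSATISFIABLE

Branch on S: set S = false.
Unit clause (NOT Q) forces Q = false.
Unit clause (T) forces T = true.
But (NOT T) is also a unit clause — contradiction.
Undo S and try S = true.
Unit clause (NOT P) forces P = false.
Unit clause (NOT Q) forces Q = false.
Unit clause (T) forces T = true.
But (NOT T) is also a unit clause — contradiction.
Neither S = true nor S = false works.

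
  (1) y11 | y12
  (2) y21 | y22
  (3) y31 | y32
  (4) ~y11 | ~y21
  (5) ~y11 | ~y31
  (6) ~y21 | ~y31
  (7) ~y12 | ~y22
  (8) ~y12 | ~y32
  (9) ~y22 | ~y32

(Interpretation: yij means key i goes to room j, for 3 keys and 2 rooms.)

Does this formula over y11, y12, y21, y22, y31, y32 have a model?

Suppose y11 = 1.
Unit clause (~y21) forces y21 = 0.
Unit clause (y22) forces y22 = 1.
Unit clause (~y31) forces y31 = 0.
Unit clause (y32) forces y32 = 1.
Now (~y32) is unsatisfied and unit — conflict.
Backtrack on y11: now try y11 = 0.
Unit clause (y12) forces y12 = 1.
Unit clause (~y22) forces y22 = 0.
Unit clause (y21) forces y21 = 1.
Unit clause (~y31) forces y31 = 0.
Unit clause (y32) forces y32 = 1.
Now (~y32) is unsatisfied and unit — conflict.
Both values of y11 lead to a conflict.
No assignment satisfies every clause.

No, unsatisfiable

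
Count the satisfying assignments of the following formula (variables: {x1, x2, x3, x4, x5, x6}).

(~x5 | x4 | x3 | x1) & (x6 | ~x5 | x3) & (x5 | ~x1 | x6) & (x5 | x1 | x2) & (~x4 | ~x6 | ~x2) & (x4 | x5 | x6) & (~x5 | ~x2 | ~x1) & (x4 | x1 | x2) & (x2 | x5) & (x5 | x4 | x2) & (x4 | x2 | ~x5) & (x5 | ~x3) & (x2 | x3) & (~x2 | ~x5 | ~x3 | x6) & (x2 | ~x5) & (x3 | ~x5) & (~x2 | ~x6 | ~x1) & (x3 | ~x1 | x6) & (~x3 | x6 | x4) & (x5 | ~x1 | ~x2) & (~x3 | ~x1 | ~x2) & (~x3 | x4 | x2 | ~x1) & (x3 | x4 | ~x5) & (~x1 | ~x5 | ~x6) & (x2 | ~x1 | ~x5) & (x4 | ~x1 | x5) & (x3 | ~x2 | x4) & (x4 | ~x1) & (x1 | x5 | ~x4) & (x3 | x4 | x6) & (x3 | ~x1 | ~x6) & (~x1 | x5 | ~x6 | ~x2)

There are 2^6 = 64 truth assignments over (x1, x2, x3, x4, x5, x6).
Split on x6. With x6 = 1, the clauses containing x6 are satisfied and ~x6 drops from the rest; 1 of the 2^5 = 32 assignments to the other variables satisfy what remains.
With x6 = 0, by the same count on the reduced clause set, 0 assignments work.
(One model: x1=F, x2=T, x3=T, x4=F, x5=T, x6=T.)
Total: 1 + 0 = 1.

1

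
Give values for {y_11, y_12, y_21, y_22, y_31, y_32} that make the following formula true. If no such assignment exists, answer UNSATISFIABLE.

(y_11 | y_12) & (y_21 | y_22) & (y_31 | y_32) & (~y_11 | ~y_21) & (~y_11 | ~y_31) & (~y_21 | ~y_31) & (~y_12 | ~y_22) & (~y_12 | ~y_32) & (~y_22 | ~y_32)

UNSATISFIABLE

Try y_11 = 1.
From the singleton clause (~y_21), y_21 = 0.
From the singleton clause (y_22), y_22 = 1.
From the singleton clause (~y_31), y_31 = 0.
From the singleton clause (y_32), y_32 = 1.
Now (~y_32) is unsatisfied and unit — conflict.
Undo y_11 and try y_11 = 0.
From the singleton clause (y_12), y_12 = 1.
From the singleton clause (~y_22), y_22 = 0.
From the singleton clause (y_21), y_21 = 1.
From the singleton clause (~y_31), y_31 = 0.
From the singleton clause (y_32), y_32 = 1.
Now (~y_32) is unsatisfied and unit — conflict.
Neither y_11 = 1 nor y_11 = 0 works.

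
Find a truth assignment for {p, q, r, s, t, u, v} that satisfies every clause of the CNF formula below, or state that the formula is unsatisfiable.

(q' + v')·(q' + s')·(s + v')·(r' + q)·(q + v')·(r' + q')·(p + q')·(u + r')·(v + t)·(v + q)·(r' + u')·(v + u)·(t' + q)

Suppose q = 1.
The clause (v') is unit, so v = 0.
The clause (s') is unit, so s = 0.
The clause (r') is unit, so r = 0.
The clause (p) is unit, so p = 1.
The clause (t) is unit, so t = 1.
The clause (u) is unit, so u = 1.
Every clause now holds.

p: 1, q: 1, r: 0, s: 0, t: 1, u: 1, v: 0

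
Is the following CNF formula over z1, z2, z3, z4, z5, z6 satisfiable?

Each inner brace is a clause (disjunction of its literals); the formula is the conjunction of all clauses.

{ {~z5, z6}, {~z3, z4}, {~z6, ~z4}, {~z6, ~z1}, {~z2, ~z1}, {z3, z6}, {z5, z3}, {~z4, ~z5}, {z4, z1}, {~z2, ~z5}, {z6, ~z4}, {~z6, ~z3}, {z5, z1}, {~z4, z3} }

No, unsatisfiable

Case z5 = 0:
(z3) alone gives z3 = 1.
(z4) alone gives z4 = 1.
(~z6) alone gives z6 = 0.
But (z6) is also a unit clause — contradiction.
That branch fails; take z5 = 1 instead.
(z6) alone gives z6 = 1.
(~z4) alone gives z4 = 0.
(~z3) alone gives z3 = 0.
(~z1) alone gives z1 = 0.
But (z1) is also a unit clause — contradiction.
Both values of z5 lead to a conflict.
No assignment satisfies every clause.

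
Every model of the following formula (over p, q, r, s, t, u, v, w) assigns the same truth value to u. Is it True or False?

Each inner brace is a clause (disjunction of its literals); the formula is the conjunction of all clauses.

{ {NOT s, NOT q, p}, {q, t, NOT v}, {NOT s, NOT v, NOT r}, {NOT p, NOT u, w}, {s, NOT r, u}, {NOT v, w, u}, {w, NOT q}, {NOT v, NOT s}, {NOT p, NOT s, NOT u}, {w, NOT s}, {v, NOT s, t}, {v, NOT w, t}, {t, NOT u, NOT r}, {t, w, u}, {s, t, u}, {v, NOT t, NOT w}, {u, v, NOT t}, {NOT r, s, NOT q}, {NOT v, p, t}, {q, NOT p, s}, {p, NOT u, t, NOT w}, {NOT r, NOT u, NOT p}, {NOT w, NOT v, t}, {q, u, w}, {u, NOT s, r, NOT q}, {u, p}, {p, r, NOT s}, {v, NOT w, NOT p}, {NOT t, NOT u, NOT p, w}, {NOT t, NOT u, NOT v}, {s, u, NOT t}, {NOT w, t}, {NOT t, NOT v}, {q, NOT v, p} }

True

Suppose u = false.
The clause (p) is unit, so p = true.
Try s = true.
The clause (NOT v) is unit, so v = false.
The clause (w) is unit, so w = true.
But (NOT w) is also a unit clause — contradiction.
Backtrack on s: now try s = false.
The clause (NOT r) is unit, so r = false.
The clause (t) is unit, so t = true.
But (NOT t) is also a unit clause — contradiction.
Either choice for s ends in contradiction.
So every satisfying assignment has u = True.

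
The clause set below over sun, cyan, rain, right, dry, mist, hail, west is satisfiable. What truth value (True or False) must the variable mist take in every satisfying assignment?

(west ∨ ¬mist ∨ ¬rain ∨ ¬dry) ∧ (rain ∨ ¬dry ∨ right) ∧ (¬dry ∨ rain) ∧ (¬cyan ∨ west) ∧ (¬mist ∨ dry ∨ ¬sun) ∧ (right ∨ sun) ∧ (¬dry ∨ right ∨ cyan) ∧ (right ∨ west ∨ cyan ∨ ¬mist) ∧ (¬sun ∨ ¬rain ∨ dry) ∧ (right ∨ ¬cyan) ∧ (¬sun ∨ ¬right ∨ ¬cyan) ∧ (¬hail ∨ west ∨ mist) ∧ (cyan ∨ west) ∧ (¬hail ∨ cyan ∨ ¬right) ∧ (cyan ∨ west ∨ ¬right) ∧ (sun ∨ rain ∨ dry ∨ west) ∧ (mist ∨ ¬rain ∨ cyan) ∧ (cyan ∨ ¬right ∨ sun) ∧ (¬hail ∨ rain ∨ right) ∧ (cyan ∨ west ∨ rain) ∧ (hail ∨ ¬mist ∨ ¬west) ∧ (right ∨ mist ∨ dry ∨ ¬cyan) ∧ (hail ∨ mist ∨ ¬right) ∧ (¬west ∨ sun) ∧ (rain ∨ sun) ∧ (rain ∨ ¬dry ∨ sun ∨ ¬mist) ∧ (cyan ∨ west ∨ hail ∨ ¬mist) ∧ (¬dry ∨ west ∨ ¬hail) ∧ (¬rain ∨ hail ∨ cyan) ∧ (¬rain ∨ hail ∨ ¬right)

False

Suppose mist = True.
Case dry = False:
(¬sun) alone gives sun = False.
(right) alone gives right = True.
(cyan) alone gives cyan = True.
(west) alone gives west = True.
But (¬west) is also a unit clause — contradiction.
That branch fails; take dry = True instead.
(rain) alone gives rain = True.
(west) alone gives west = True.
(hail) alone gives hail = True.
(sun) alone gives sun = True.
Case right = True:
(¬cyan) alone gives cyan = False.
But (cyan) is also a unit clause — contradiction.
That branch fails; take right = False instead.
(cyan) alone gives cyan = True.
But (¬cyan) is also a unit clause — contradiction.
Both values of right lead to a conflict.
Both values of dry lead to a conflict.
So every satisfying assignment has mist = False.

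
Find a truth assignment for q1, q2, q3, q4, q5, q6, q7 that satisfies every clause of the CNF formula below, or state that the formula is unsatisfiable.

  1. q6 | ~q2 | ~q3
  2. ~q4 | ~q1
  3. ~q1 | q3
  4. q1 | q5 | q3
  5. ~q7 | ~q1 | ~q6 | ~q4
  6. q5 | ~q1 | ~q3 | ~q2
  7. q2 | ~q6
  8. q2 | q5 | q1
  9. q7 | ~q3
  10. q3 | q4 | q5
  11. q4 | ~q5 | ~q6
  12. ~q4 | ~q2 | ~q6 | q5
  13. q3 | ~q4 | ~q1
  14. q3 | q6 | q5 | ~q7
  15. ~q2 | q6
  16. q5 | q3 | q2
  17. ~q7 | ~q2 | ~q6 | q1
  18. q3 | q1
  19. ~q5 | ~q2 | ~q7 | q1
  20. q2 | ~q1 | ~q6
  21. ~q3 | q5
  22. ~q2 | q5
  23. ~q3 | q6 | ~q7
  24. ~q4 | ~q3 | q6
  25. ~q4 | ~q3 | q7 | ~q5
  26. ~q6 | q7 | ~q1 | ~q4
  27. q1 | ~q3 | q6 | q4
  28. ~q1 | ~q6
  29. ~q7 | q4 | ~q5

Try q4 = 0.
Try q1 = 0.
The clause (q3) is unit, so q3 = 1.
The clause (q7) is unit, so q7 = 1.
The clause (q5) is unit, so q5 = 1.
That conflicts with the unit clause (~q5).
That branch fails; take q1 = 1 instead.
The clause (q3) is unit, so q3 = 1.
The clause (q7) is unit, so q7 = 1.
The clause (q5) is unit, so q5 = 1.
That conflicts with the unit clause (~q5).
Both values of q1 lead to a conflict.
That branch fails; take q4 = 1 instead.
The clause (~q1) is unit, so q1 = 0.
The clause (q3) is unit, so q3 = 1.
The clause (q7) is unit, so q7 = 1.
The clause (q5) is unit, so q5 = 1.
The clause (~q2) is unit, so q2 = 0.
The clause (~q6) is unit, so q6 = 0.
That conflicts with the unit clause (q6).
Both values of q4 lead to a conflict.

UNSATISFIABLE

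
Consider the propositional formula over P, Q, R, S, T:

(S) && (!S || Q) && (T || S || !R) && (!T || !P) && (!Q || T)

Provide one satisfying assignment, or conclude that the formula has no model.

From the singleton clause (S), S = true.
From the singleton clause (Q), Q = true.
From the singleton clause (T), T = true.
From the singleton clause (!P), P = false.
Every clause is now satisfied; R is unconstrained.

P: false,  Q: true,  R: false,  S: true,  T: true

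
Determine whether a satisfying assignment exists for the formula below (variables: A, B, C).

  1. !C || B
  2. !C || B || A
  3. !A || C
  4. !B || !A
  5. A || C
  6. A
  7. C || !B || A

(A) alone gives A = true.
(C) alone gives C = true.
(B) alone gives B = true.
Now (!B) is unsatisfied and unit — conflict.
No assignment satisfies every clause.

Unsatisfiable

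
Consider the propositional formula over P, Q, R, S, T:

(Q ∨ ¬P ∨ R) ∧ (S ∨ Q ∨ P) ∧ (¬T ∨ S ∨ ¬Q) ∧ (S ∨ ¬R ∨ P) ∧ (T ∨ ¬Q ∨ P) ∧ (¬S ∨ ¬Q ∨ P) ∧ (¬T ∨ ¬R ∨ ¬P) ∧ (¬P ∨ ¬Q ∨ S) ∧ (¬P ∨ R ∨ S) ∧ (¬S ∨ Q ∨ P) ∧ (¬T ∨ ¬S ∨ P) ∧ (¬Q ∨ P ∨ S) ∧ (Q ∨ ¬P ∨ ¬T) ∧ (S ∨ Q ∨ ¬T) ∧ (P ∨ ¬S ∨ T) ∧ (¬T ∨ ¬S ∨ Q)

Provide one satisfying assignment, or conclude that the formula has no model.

Case Q = False:
Case P = True:
Unit clause (R) forces R = True.
Unit clause (¬T) forces T = False.
All clauses hold; S can take either value.

P=True, Q=False, R=True, S=True, T=False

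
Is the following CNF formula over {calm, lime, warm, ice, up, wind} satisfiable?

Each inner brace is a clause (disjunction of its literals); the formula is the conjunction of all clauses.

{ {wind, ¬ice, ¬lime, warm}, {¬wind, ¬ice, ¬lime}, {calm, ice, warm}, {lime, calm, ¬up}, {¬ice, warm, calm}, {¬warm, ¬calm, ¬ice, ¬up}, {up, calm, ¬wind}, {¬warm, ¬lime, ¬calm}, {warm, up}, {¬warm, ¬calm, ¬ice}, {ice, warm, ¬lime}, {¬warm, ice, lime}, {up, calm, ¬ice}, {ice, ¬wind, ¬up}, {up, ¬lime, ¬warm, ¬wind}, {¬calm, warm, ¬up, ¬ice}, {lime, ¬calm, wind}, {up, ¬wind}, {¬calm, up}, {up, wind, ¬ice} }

Case warm = True:
Case lime = True:
(¬calm) alone gives calm = False.
Case wind = False:
Case up = True:
Every clause is now satisfied; ice is unconstrained.
A satisfying assignment: calm ↦ False; lime ↦ True; warm ↦ True; ice ↦ True; up ↦ True; wind ↦ False.

Satisfiable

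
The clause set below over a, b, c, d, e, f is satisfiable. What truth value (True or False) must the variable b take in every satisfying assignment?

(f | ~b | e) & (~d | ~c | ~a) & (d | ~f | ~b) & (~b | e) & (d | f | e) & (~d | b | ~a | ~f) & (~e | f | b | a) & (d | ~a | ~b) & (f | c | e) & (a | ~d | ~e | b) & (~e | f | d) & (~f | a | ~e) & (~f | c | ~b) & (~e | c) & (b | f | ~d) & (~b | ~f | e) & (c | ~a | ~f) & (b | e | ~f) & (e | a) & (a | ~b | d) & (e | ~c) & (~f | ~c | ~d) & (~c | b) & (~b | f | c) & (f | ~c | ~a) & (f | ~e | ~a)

True

Suppose b = 0.
(~c) alone gives c = 0.
(~e) alone gives e = 0.
(f) alone gives f = 1.
Now (~f) is unsatisfied and unit — conflict.
So every satisfying assignment has b = True.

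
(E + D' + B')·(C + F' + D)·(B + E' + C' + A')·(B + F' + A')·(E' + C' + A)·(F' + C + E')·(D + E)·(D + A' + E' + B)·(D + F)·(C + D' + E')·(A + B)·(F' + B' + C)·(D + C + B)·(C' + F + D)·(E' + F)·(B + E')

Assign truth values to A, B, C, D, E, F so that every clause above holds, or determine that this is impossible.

Suppose D = 1.
Suppose E = 1.
Unit clause (C) forces C = 1.
Unit clause (A) forces A = 1.
Unit clause (B) forces B = 1.
Unit clause (F) forces F = 1.
Every clause now holds.

A=1,  B=1,  C=1,  D=1,  E=1,  F=1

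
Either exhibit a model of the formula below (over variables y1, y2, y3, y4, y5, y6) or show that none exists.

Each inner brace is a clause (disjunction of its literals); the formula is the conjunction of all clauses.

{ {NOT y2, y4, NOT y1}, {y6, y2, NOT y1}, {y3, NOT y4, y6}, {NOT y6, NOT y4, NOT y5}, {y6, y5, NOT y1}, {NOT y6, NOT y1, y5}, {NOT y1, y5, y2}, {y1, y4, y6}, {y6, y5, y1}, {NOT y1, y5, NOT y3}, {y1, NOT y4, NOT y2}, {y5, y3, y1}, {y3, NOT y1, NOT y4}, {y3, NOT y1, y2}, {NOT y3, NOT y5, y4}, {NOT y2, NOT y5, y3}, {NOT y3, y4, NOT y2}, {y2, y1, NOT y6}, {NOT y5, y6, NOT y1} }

Branch on y2: set y2 = false.
Branch on y6: set y6 = false.
From the singleton clause (NOT y1), y1 = false.
From the singleton clause (y4), y4 = true.
From the singleton clause (y3), y3 = true.
From the singleton clause (y5), y5 = true.
Every clause now holds.

y1 ↦ false; y2 ↦ false; y3 ↦ true; y4 ↦ true; y5 ↦ true; y6 ↦ false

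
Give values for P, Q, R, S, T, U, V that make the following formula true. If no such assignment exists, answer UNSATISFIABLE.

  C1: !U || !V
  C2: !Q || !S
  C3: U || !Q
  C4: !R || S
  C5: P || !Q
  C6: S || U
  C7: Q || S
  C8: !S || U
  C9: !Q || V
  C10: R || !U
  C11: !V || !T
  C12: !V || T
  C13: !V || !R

P: false, Q: false, R: true, S: true, T: false, U: true, V: false

Suppose U = true.
From the singleton clause (!V), V = false.
From the singleton clause (!Q), Q = false.
From the singleton clause (S), S = true.
From the singleton clause (R), R = true.
All clauses hold; P, T can take either value.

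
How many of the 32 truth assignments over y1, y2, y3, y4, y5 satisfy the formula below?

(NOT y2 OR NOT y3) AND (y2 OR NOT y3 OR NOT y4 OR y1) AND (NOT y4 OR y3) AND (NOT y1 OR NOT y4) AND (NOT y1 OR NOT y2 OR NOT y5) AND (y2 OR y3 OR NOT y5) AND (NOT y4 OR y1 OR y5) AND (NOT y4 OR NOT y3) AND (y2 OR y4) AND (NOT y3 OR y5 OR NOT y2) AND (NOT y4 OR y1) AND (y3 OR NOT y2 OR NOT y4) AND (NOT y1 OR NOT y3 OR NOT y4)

There are 2^5 = 32 truth assignments over (y1, y2, y3, y4, y5).
Split on y1. With y1 = true, the clauses containing y1 are satisfied and NOT y1 drops from the rest; 1 of the 2^4 = 16 assignments to the other variables satisfy what remains.
With y1 = false, by the same count on the reduced clause set, 2 assignments work.
Total: 1 + 2 = 3.

3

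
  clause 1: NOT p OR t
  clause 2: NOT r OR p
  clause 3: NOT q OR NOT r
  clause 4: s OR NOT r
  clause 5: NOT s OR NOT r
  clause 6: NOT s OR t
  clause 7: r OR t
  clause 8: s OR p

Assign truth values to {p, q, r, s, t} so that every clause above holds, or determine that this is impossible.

p ↦ true, q ↦ true, r ↦ false, s ↦ true, t ↦ true

Branch on p: set p = true.
Unit clause (t) forces t = true.
Branch on q: set q = true.
Unit clause (NOT r) forces r = false.
All clauses hold; s can take either value.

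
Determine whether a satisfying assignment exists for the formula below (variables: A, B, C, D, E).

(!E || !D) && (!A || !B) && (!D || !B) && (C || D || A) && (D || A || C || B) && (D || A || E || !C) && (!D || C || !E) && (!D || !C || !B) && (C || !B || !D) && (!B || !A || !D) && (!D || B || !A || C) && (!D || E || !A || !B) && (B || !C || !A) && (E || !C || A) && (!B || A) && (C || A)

Yes, satisfiable

Case E = true:
(!D) alone gives D = false.
Case A = true:
(!B) alone gives B = false.
(!C) alone gives C = false.
All clauses are satisfied.
A satisfying assignment: A ↦ true, B ↦ false, C ↦ false, D ↦ false, E ↦ true.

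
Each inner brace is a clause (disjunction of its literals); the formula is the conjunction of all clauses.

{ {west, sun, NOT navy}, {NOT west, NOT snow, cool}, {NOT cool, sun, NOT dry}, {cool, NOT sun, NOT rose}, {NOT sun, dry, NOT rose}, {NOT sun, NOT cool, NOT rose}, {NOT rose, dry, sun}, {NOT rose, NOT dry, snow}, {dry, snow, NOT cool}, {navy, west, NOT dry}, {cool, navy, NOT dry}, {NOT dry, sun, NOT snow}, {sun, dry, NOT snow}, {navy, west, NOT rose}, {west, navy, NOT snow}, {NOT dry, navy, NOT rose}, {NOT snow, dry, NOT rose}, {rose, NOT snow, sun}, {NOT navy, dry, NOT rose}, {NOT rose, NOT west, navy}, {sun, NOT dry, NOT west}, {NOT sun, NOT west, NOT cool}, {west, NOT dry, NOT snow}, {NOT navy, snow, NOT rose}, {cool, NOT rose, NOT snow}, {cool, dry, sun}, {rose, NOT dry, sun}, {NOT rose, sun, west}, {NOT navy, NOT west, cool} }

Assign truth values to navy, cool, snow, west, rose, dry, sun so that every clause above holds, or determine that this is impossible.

Branch on west: set west = false.
Branch on sun: set sun = true.
Branch on cool: set cool = false.
Unit clause (NOT rose) forces rose = false.
Branch on navy: set navy = true.
Branch on dry: set dry = false.
All clauses hold; snow can take either value.

navy ↦ true, cool ↦ false, snow ↦ false, west ↦ false, rose ↦ false, dry ↦ false, sun ↦ true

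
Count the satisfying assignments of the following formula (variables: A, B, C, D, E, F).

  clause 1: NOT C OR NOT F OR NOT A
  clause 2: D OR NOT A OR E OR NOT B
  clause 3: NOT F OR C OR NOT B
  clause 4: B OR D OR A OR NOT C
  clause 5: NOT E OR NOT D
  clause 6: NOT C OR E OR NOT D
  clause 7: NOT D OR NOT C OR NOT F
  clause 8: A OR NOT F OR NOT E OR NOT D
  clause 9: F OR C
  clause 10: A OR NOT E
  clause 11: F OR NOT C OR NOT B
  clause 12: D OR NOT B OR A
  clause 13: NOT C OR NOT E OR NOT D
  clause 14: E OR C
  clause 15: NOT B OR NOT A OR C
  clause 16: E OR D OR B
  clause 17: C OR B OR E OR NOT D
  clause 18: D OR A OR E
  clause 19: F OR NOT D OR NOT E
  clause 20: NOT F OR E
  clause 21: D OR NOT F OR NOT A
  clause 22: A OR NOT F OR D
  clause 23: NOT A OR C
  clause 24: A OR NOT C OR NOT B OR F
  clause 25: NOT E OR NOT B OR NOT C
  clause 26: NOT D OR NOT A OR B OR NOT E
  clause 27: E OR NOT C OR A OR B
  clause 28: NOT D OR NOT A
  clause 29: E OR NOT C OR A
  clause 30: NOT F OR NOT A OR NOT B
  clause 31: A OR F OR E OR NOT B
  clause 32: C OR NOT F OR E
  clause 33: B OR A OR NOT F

There are 2^6 = 64 truth assignments over (A, B, C, D, E, F).
Split on C. With C = true, the clauses containing C are satisfied and NOT C drops from the rest; 1 of the 2^5 = 32 assignments to the other variables satisfy what remains.
With C = false, by the same count on the reduced clause set, 0 assignments work.
Total: 1 + 0 = 1.

1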